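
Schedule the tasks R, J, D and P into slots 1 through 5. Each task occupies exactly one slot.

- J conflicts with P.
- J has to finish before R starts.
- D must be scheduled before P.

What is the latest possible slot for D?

Downstream work caps D at 4.
D at 4 is achievable: R in 2; J in 1; P in 5; D in 4.

4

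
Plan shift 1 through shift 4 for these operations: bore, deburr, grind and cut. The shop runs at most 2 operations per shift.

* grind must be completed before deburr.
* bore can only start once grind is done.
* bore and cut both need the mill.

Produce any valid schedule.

deburr in shift 2; bore in shift 2; grind in shift 1; cut in shift 1

Checking: grind(shift 1) before deburr(shift 2); grind(shift 1) before bore(shift 2); bore(shift 2) != cut(shift 1); max 2 per shift (cap 2).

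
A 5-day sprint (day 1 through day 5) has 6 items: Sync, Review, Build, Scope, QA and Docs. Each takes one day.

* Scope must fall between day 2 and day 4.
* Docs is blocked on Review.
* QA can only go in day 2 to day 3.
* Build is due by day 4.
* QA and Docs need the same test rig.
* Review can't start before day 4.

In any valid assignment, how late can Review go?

day 4

Review is available from day 4; downstream work caps Review at day 4.
Review at day 4 is achievable: Sync=day 1, Build=day 1, QA=day 2, Review=day 4, Docs=day 5, Scope=day 2.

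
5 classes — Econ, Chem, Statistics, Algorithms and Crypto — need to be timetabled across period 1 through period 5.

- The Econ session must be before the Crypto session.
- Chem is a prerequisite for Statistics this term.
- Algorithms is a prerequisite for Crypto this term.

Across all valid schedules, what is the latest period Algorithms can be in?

period 4

Downstream work caps Algorithms at period 4.
Algorithms at period 4 is achievable: Chem in period 1, Crypto in period 5, Econ in period 1, Statistics in period 2, Algorithms in period 4.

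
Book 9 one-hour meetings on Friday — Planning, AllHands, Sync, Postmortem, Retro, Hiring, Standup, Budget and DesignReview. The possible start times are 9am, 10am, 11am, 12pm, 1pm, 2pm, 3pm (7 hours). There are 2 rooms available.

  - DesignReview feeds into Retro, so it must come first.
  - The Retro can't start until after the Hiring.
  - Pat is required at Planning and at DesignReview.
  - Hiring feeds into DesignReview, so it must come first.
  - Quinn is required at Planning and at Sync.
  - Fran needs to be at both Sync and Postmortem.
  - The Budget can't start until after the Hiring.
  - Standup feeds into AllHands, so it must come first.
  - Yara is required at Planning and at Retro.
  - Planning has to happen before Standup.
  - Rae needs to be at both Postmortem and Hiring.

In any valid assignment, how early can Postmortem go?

Postmortem at 9am is achievable: Budget=12pm; Hiring=10am; Postmortem=9am; Planning=9am; Sync=1pm; AllHands=11am; Standup=10am; DesignReview=11am; Retro=12pm.

9am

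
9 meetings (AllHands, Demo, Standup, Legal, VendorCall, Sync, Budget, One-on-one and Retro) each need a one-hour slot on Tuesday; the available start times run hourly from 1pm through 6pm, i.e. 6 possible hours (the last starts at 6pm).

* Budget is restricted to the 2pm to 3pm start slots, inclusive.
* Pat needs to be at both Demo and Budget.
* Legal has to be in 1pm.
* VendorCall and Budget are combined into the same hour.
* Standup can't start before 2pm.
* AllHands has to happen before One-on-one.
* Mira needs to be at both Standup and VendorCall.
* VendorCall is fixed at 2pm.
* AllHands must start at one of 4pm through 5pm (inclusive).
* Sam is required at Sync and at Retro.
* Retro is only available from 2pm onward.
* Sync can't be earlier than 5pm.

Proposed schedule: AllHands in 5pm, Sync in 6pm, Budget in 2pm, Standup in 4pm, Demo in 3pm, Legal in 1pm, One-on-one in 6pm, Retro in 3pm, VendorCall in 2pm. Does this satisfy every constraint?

VendorCall and Budget are combined into the same hour — holds.
AllHands must start at one of 4pm through 5pm (inclusive) — holds.
AllHands has to happen before One-on-one — holds.
Budget is restricted to the 2pm to 3pm start slots, inclusive — holds.
Retro is only available from 2pm onward — holds.
Legal has to be in 1pm — holds.
VendorCall is fixed at 2pm — holds.
Pat needs to be at both Demo and Budget — holds.
Standup can't start before 2pm — holds.
Sam is required at Sync and at Retro — holds.
Mira needs to be at both Standup and VendorCall — holds.
Sync can't be earlier than 5pm — holds.

Yes, all constraints hold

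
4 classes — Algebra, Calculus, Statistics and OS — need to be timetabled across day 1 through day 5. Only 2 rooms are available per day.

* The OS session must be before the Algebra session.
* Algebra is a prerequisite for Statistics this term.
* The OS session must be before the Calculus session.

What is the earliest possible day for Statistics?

Precedence pushes Statistics to at least day 3.
Statistics at day 3 is achievable: OS in day 1; Algebra in day 2; Calculus in day 2; Statistics in day 3.

day 3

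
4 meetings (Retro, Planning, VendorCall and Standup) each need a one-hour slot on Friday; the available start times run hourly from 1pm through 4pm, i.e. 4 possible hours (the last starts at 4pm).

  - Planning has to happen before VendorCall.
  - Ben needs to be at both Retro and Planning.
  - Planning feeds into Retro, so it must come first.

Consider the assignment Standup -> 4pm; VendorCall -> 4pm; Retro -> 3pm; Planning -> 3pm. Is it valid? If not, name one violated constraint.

Invalid. Ben needs to be at both Retro and Planning.

Planning has to happen before VendorCall — holds.
Planning feeds into Retro, so it must come first — violated.
Ben needs to be at both Retro and Planning — violated.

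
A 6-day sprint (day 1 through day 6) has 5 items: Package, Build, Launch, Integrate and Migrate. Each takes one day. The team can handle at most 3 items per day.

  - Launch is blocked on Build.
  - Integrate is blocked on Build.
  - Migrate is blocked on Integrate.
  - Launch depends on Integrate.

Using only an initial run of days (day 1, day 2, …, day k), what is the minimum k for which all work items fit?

3 days

The precedence chain requires at least 3 distinct days.
With at most 3 per day and 5 work items, at least 2 days are needed.
3 works (last occupied day: day 3): for example Build -> day 1, Package -> day 1, Launch -> day 3, Integrate -> day 2, Migrate -> day 3.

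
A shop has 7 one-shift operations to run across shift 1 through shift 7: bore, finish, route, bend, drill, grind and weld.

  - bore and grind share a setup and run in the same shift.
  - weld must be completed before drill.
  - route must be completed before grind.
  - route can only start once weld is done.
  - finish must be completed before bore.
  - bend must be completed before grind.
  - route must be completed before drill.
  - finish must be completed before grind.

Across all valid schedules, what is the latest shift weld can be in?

Downstream work caps weld at shift 5.
weld at shift 5 is achievable: drill -> shift 7; bend -> shift 1; weld -> shift 5; route -> shift 6; grind -> shift 7; bore -> shift 7; finish -> shift 1.

shift 5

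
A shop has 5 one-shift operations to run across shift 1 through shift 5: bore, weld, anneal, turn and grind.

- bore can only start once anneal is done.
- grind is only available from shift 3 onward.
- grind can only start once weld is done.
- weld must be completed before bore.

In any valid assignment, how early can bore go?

Precedence pushes bore to at least shift 2.
bore at shift 2 is achievable: grind in shift 3; bore in shift 2; weld in shift 1; turn in shift 1; anneal in shift 1.

shift 2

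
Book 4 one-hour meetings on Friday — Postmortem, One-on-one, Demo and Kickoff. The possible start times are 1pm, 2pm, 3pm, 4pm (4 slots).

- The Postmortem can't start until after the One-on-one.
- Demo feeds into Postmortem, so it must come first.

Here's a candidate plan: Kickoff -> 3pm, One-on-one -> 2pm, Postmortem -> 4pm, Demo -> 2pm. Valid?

Valid

Demo feeds into Postmortem, so it must come first — holds.
The Postmortem can't start until after the One-on-one — holds.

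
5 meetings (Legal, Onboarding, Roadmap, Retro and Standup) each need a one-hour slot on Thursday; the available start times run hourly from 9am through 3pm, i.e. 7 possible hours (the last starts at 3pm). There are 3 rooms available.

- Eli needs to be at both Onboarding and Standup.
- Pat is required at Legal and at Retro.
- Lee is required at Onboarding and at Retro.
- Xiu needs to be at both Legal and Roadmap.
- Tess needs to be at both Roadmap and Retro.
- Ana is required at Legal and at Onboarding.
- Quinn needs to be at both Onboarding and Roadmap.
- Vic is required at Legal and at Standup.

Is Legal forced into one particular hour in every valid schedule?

Legal can be 9am (e.g. Onboarding=10am; Legal=9am; Retro=12pm; Roadmap=11am; Standup=11am) or 10am (e.g. Onboarding -> 9am; Roadmap -> 11am; Standup -> 11am; Legal -> 10am; Retro -> 12pm).

No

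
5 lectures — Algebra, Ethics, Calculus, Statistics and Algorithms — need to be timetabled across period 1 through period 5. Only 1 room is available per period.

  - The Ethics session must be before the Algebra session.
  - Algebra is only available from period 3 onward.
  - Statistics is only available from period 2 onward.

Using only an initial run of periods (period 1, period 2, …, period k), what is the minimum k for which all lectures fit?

5 periods

The precedence chain requires at least 2 distinct periods.
With at most 1 per period and 5 lectures, at least 5 periods are needed.
Algebra can't be placed before period 3, so the schedule must run through at least period 3.
5 works (last occupied period: period 5): for example Ethics=period 1, Calculus=period 4, Algorithms=period 5, Statistics=period 2, Algebra=period 3.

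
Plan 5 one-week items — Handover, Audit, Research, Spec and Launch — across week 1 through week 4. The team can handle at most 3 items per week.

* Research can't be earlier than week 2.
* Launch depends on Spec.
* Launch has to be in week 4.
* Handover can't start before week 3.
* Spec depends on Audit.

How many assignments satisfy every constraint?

18

Splitting on Handover: it can be week 3 (9), week 4 (9). Listing each branch's schedules as (Audit, Research, Spec, Launch) by week number:
Handover=week 3: (1,2,2,4) (1,2,3,4) (1,3,2,4) (1,3,3,4) (1,4,2,4) (1,4,3,4) (2,2,3,4) (2,3,3,4) (2,4,3,4) — 9.
Handover=week 4: (1,2,2,4) (1,2,3,4) (1,3,2,4) (1,3,3,4) (1,4,2,4) (1,4,3,4) (2,2,3,4) (2,3,3,4) (2,4,3,4) — 9.
Summing: 9 + 9 = 18.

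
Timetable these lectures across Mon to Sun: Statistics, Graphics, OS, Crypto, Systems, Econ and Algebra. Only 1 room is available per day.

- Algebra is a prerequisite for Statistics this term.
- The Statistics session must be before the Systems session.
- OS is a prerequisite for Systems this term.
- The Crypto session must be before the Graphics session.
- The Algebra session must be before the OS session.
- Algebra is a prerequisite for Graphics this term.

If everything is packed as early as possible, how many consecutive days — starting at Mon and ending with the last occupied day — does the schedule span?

7

The precedence chain requires at least 3 distinct days.
With at most 1 per day and 7 lectures, at least 7 days are needed.
7 works (last occupied day: Sun): for example Graphics=Thu; Statistics=Tue; Systems=Sat; Algebra=Mon; Crypto=Wed; Econ=Sun; OS=Fri.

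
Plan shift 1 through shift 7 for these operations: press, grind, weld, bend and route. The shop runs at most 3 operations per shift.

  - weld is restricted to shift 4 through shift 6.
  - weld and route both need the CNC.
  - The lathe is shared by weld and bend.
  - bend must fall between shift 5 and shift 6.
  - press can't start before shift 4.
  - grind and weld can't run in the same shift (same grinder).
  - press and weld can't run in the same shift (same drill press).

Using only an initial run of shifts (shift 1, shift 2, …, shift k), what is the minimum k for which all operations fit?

5

With at most 3 per shift and 5 operations, at least 2 shifts are needed.
bend can't be placed before shift 5, so the schedule must run through at least shift 5.
5 works (last occupied shift: shift 5): for example bend -> shift 5; weld -> shift 4; press -> shift 5; route -> shift 1; grind -> shift 1.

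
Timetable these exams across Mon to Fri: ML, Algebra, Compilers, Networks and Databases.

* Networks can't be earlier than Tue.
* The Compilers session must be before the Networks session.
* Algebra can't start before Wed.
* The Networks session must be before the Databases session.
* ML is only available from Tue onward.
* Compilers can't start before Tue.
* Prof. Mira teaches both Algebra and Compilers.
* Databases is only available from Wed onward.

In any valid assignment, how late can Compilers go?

Wed

Compilers is available from Tue; downstream work caps Compilers at Wed.
Compilers at Wed is achievable: Algebra -> Thu, ML -> Tue, Compilers -> Wed, Databases -> Fri, Networks -> Thu.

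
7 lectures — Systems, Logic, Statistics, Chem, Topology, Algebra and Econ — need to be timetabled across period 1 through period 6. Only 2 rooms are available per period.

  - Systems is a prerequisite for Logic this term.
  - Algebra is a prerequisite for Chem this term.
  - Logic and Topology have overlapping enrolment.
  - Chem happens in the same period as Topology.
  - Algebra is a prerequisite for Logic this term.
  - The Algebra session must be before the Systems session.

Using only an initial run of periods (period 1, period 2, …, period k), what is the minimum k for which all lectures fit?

The precedence chain requires at least 3 distinct periods.
With at most 2 per period and 7 lectures, at least 4 periods are needed.
4 works (last occupied period: period 4): for example Econ=period 2; Topology=period 4; Algebra=period 1; Chem=period 4; Statistics=period 1; Logic=period 3; Systems=period 2.

4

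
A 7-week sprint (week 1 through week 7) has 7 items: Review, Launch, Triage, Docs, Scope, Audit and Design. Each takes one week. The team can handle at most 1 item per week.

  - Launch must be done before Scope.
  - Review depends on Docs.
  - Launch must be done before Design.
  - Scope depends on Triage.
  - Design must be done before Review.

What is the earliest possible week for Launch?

Downstream work caps Launch at week 5.
Launch at week 1 is achievable: Docs=week 3, Launch=week 1, Triage=week 5, Audit=week 7, Review=week 4, Scope=week 6, Design=week 2.

week 1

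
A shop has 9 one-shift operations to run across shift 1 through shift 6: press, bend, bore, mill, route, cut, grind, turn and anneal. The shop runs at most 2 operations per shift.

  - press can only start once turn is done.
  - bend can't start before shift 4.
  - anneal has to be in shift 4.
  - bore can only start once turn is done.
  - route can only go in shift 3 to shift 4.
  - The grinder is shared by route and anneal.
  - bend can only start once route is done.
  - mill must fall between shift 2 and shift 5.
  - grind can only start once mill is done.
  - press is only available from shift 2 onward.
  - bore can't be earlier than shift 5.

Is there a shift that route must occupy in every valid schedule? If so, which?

shift 3

route's window is shift 3–shift 4.
anneal is fixed at shift 4, and route can't share a shift with anneal.
So route must be shift 3.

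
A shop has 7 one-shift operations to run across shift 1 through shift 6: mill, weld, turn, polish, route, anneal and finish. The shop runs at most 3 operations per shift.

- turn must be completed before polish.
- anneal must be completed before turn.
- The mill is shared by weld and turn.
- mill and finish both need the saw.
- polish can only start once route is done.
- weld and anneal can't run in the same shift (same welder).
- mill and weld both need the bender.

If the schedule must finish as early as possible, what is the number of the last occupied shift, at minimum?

The precedence chain requires at least 3 distinct shifts.
With at most 3 per shift and 7 operations, at least 3 shifts are needed.
3 works (last occupied shift: shift 3): for example route=shift 1; polish=shift 3; mill=shift 1; finish=shift 2; weld=shift 3; anneal=shift 1; turn=shift 2.

3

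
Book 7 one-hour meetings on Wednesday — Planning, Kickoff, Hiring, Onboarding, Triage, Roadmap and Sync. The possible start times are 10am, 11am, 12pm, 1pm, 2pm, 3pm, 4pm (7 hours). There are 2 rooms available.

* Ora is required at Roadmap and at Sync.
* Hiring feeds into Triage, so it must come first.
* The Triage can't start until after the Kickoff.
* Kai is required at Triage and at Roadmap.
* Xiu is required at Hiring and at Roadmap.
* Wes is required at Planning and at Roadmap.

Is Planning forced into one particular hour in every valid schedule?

Planning can be 10am (e.g. Kickoff=10am; Triage=12pm; Onboarding=11am; Planning=10am; Roadmap=1pm; Sync=12pm; Hiring=11am) or 11am (e.g. Roadmap=12pm; Kickoff=10am; Triage=11am; Hiring=10am; Sync=1pm; Onboarding=12pm; Planning=11am).

No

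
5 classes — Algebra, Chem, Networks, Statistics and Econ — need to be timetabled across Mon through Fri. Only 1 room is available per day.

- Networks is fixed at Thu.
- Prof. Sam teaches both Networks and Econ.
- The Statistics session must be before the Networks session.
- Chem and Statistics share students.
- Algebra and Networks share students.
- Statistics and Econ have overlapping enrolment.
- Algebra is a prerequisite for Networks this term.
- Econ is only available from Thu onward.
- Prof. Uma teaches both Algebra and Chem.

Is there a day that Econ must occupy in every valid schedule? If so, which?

Fri

Econ's window is Thu–Fri.
Networks is fixed at Thu, and Econ can't share a day with Networks.
So Econ must be Fri.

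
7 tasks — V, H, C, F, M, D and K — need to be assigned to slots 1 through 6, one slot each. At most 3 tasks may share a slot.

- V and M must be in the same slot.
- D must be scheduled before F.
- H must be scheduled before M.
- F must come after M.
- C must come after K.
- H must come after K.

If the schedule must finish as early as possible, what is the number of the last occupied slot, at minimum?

The precedence chain requires at least 4 distinct slots.
With at most 3 per slot and 7 tasks, at least 3 slots are needed.
4 works (last occupied slot: 4): for example V=3, H=2, M=3, C=2, F=4, K=1, D=1.

4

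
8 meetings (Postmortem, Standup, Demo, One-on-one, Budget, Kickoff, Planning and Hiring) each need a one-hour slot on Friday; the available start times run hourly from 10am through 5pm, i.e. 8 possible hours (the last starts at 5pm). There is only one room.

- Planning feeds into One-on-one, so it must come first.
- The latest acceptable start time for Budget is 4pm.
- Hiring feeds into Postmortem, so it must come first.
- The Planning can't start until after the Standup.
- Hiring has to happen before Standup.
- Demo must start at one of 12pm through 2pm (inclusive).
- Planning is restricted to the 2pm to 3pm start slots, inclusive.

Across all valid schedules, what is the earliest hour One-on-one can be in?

3pm

Precedence pushes One-on-one to at least 3pm.
One-on-one at 3pm is achievable: Budget -> 10am; Planning -> 2pm; Hiring -> 11am; Standup -> 1pm; One-on-one -> 3pm; Demo -> 12pm; Kickoff -> 5pm; Postmortem -> 4pm.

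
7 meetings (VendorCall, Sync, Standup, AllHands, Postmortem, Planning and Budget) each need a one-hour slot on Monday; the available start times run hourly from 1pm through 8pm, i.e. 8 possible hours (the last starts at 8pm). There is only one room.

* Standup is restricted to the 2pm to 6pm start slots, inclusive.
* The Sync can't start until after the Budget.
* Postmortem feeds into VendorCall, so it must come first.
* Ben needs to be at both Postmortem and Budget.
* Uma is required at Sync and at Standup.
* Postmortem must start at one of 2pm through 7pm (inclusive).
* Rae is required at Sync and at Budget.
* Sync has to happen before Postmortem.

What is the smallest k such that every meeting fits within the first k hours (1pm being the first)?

The precedence chain requires at least 4 distinct hours.
With at most 1 per hour and 7 meetings, at least 7 hours are needed.
7 works (last occupied hour: 7pm): for example VendorCall=5pm, Postmortem=4pm, Planning=7pm, AllHands=6pm, Sync=3pm, Standup=2pm, Budget=1pm.

7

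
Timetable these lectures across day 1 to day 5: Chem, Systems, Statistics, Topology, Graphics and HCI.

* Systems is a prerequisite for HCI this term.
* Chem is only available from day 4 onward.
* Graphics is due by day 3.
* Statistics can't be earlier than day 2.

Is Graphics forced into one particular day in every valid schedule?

Graphics can be day 1 (e.g. Systems -> day 1, Chem -> day 4, Statistics -> day 2, Graphics -> day 1, Topology -> day 1, HCI -> day 2) or day 2 (e.g. Chem=day 4, Statistics=day 2, Topology=day 1, HCI=day 2, Systems=day 1, Graphics=day 2).

No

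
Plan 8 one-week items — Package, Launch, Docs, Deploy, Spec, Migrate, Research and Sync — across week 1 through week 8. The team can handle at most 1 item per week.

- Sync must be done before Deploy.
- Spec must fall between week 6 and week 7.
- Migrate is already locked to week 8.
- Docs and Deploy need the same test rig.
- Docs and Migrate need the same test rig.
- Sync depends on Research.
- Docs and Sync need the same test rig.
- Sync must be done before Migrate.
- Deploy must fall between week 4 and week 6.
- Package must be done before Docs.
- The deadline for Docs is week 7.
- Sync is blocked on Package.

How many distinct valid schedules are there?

59

Splitting on Package: it can be week 1 (28), week 2 (23), week 3 (8). Listing each branch's schedules as (Launch, Docs, Deploy, Spec, Migrate, Research, Sync) by week number:
Package=week 1: (2,3,6,7,8,4,5) (2,4,6,7,8,3,5) (2,5,6,7,8,3,4) (2,6,5,7,8,3,4) (2,7,5,6,8,3,4) (3,2,6,7,8,4,5) (3,4,6,7,8,2,5) (3,5,6,7,8,2,4) (3,6,5,7,8,2,4) (3,7,5,6,8,2,4) (4,2,6,7,8,3,5) (4,3,6,7,8,2,5) (4,5,6,7,8,2,3) (4,6,5,7,8,2,3) (4,7,5,6,8,2,3) (5,2,6,7,8,3,4) (5,3,6,7,8,2,4) (5,4,6,7,8,2,3) (5,6,4,7,8,2,3) (5,7,4,6,8,2,3) (6,2,5,7,8,3,4) (6,3,5,7,8,2,4) (6,4,5,7,8,2,3) (6,5,4,7,8,2,3) (7,2,5,6,8,3,4) (7,3,5,6,8,2,4) (7,4,5,6,8,2,3) (7,5,4,6,8,2,3) — 28.
Package=week 2: (1,3,6,7,8,4,5) (1,4,6,7,8,3,5) (1,5,6,7,8,3,4) (1,6,5,7,8,3,4) (1,7,5,6,8,3,4) (3,4,6,7,8,1,5) (3,5,6,7,8,1,4) (3,6,5,7,8,1,4) (3,7,5,6,8,1,4) (4,3,6,7,8,1,5) (4,5,6,7,8,1,3) (4,6,5,7,8,1,3) (4,7,5,6,8,1,3) (5,3,6,7,8,1,4) (5,4,6,7,8,1,3) (5,6,4,7,8,1,3) (5,7,4,6,8,1,3) (6,3,5,7,8,1,4) (6,4,5,7,8,1,3) (6,5,4,7,8,1,3) (7,3,5,6,8,1,4) (7,4,5,6,8,1,3) (7,5,4,6,8,1,3) — 23.
Package=week 3: (1,4,6,7,8,2,5) (1,5,6,7,8,2,4) (1,6,5,7,8,2,4) (1,7,5,6,8,2,4) (2,4,6,7,8,1,5) (2,5,6,7,8,1,4) (2,6,5,7,8,1,4) (2,7,5,6,8,1,4) — 8.
Summing: 28 + 23 + 8 = 59.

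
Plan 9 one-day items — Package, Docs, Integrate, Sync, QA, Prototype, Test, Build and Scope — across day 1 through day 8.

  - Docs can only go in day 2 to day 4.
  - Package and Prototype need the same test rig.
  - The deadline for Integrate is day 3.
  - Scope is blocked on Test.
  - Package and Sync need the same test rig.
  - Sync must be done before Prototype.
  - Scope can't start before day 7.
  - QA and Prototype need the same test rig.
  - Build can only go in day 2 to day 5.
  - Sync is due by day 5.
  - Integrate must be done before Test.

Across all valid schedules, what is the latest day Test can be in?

Precedence pushes Test to at least day 2; downstream work caps Test at day 7.
Test at day 7 is achievable: Scope in day 8; Prototype in day 2; Test in day 7; Package in day 3; Build in day 2; Integrate in day 1; QA in day 1; Sync in day 1; Docs in day 2.

day 7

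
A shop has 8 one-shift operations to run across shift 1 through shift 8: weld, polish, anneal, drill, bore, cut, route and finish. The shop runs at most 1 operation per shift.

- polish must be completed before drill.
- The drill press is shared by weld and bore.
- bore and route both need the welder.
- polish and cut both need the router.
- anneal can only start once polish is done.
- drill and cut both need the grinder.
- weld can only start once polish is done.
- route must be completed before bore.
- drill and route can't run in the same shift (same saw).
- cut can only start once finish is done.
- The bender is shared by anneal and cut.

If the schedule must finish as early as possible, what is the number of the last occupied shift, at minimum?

8

The precedence chain requires at least 2 distinct shifts.
With at most 1 per shift and 8 operations, at least 8 shifts are needed.
8 works (last occupied shift: shift 8): for example anneal -> shift 3, polish -> shift 1, drill -> shift 4, bore -> shift 6, weld -> shift 2, cut -> shift 8, route -> shift 5, finish -> shift 7.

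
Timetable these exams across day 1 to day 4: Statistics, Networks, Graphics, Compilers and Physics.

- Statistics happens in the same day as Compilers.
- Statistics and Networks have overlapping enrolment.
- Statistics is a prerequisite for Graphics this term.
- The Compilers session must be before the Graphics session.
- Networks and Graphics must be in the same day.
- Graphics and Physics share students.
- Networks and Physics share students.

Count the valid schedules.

18

Splitting on Statistics: it can be day 1 (9), day 2 (6), day 3 (3). Listing each branch's schedules as (Networks, Graphics, Compilers, Physics) by day number:
Statistics=day 1: (2,2,1,1) (2,2,1,3) (2,2,1,4) (3,3,1,1) (3,3,1,2) (3,3,1,4) (4,4,1,1) (4,4,1,2) (4,4,1,3) — 9.
Statistics=day 2: (3,3,2,1) (3,3,2,2) (3,3,2,4) (4,4,2,1) (4,4,2,2) (4,4,2,3) — 6.
Statistics=day 3: (4,4,3,1) (4,4,3,2) (4,4,3,3) — 3.
Summing: 9 + 6 + 3 = 18.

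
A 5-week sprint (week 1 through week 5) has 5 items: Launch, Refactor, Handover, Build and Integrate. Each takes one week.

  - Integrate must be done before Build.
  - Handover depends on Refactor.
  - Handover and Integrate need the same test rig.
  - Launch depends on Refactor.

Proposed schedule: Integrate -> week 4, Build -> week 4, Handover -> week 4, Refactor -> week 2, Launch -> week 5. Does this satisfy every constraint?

No. Handover and Integrate need the same test rig is not satisfied.

Launch depends on Refactor — holds.
Handover and Integrate need the same test rig — violated.
Integrate must be done before Build — violated.
Handover depends on Refactor — holds.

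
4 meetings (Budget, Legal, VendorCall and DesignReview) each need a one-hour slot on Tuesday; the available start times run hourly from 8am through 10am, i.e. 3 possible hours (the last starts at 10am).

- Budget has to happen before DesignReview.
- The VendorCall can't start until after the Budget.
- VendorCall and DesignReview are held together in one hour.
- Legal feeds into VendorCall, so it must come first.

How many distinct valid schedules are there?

5

Splitting on Budget: it can be 8am (3), 9am (2). Listing each branch's schedules as (Legal, VendorCall, DesignReview):
Budget=8am: (8am,9am,9am) (8am,10am,10am) (9am,10am,10am) — 3.
Budget=9am: (8am,10am,10am) (9am,10am,10am) — 2.
Summing: 3 + 2 = 5.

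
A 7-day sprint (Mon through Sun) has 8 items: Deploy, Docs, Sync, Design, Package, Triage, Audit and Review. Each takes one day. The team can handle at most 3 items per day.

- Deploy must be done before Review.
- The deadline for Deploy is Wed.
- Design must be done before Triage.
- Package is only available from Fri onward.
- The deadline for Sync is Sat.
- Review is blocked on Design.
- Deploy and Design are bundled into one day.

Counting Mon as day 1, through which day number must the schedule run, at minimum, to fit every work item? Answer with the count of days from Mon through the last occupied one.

5 days

The precedence chain requires at least 2 distinct days.
With at most 3 per day and 8 work items, at least 3 days are needed.
Package can't be placed before Fri — that is day 5 counting from Mon — so the schedule must run through at least 5 days.
5 works (last occupied day: Fri): for example Package=Fri; Sync=Tue; Design=Mon; Review=Tue; Audit=Wed; Deploy=Mon; Triage=Tue; Docs=Mon.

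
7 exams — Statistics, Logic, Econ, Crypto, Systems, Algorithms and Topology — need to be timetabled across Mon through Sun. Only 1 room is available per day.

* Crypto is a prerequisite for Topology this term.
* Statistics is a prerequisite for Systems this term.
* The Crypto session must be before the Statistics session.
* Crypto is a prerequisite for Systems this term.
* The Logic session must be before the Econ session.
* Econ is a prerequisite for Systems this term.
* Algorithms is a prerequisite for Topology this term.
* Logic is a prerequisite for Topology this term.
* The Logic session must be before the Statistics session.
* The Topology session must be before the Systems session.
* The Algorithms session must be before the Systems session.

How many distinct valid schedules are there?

Splitting on Statistics: it can be Wed (6), Thu (15), Fri (18), Sat (18). Listing each branch's schedules as (Logic, Econ, Crypto, Systems, Algorithms, Topology):
Statistics=Wed: (Mon,Thu,Tue,Sun,Fri,Sat) (Mon,Fri,Tue,Sun,Thu,Sat) (Mon,Sat,Tue,Sun,Thu,Fri) (Tue,Thu,Mon,Sun,Fri,Sat) (Tue,Fri,Mon,Sun,Thu,Sat) (Tue,Sat,Mon,Sun,Thu,Fri) — 6.
Statistics=Thu: (Mon,Tue,Wed,Sun,Fri,Sat) (Mon,Wed,Tue,Sun,Fri,Sat) (Mon,Fri,Tue,Sun,Wed,Sat) (Mon,Fri,Wed,Sun,Tue,Sat) (Mon,Sat,Tue,Sun,Wed,Fri) (Mon,Sat,Wed,Sun,Tue,Fri) (Tue,Wed,Mon,Sun,Fri,Sat) (Tue,Fri,Mon,Sun,Wed,Sat) (Tue,Fri,Wed,Sun,Mon,Sat) (Tue,Sat,Mon,Sun,Wed,Fri) (Tue,Sat,Wed,Sun,Mon,Fri) (Wed,Fri,Mon,Sun,Tue,Sat) (Wed,Fri,Tue,Sun,Mon,Sat) (Wed,Sat,Mon,Sun,Tue,Fri) (Wed,Sat,Tue,Sun,Mon,Fri) — 15.
Statistics=Fri: (Mon,Tue,Wed,Sun,Thu,Sat) (Mon,Tue,Thu,Sun,Wed,Sat) (Mon,Wed,Tue,Sun,Thu,Sat) (Mon,Wed,Thu,Sun,Tue,Sat) (Mon,Thu,Tue,Sun,Wed,Sat) (Mon,Thu,Wed,Sun,Tue,Sat) (Mon,Sat,Tue,Sun,Wed,Thu) (Mon,Sat,Wed,Sun,Tue,Thu) (Tue,Wed,Mon,Sun,Thu,Sat) (Tue,Wed,Thu,Sun,Mon,Sat) (Tue,Thu,Mon,Sun,Wed,Sat) (Tue,Thu,Wed,Sun,Mon,Sat) (Tue,Sat,Mon,Sun,Wed,Thu) (Tue,Sat,Wed,Sun,Mon,Thu) (Wed,Thu,Mon,Sun,Tue,Sat) (Wed,Thu,Tue,Sun,Mon,Sat) (Wed,Sat,Mon,Sun,Tue,Thu) (Wed,Sat,Tue,Sun,Mon,Thu) — 18.
Statistics=Sat: (Mon,Tue,Wed,Sun,Thu,Fri) (Mon,Tue,Thu,Sun,Wed,Fri) (Mon,Wed,Tue,Sun,Thu,Fri) (Mon,Wed,Thu,Sun,Tue,Fri) (Mon,Thu,Tue,Sun,Wed,Fri) (Mon,Thu,Wed,Sun,Tue,Fri) (Mon,Fri,Tue,Sun,Wed,Thu) (Mon,Fri,Wed,Sun,Tue,Thu) (Tue,Wed,Mon,Sun,Thu,Fri) (Tue,Wed,Thu,Sun,Mon,Fri) (Tue,Thu,Mon,Sun,Wed,Fri) (Tue,Thu,Wed,Sun,Mon,Fri) (Tue,Fri,Mon,Sun,Wed,Thu) (Tue,Fri,Wed,Sun,Mon,Thu) (Wed,Thu,Mon,Sun,Tue,Fri) (Wed,Thu,Tue,Sun,Mon,Fri) (Wed,Fri,Mon,Sun,Tue,Thu) (Wed,Fri,Tue,Sun,Mon,Thu) — 18.
Summing: 6 + 15 + 18 + 18 = 57.

57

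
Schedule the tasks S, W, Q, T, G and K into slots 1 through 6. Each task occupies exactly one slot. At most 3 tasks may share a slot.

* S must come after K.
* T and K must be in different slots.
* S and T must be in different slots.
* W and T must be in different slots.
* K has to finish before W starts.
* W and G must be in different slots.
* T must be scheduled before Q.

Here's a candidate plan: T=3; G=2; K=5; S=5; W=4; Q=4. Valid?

No. K has to finish before W starts is not satisfied.

W and T must be in different slots — holds.
W and G must be in different slots — holds.
K has to finish before W starts — violated.
T must be scheduled before Q — holds.
At most 3 tasks may share a slot — holds.
S and T must be in different slots — holds.
T and K must be in different slots — holds.
S must come after K — violated.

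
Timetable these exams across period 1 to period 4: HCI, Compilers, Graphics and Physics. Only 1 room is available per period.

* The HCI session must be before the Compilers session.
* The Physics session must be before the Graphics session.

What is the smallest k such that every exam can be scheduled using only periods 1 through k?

4

The precedence chain requires at least 2 distinct periods.
With at most 1 per period and 4 exams, at least 4 periods are needed.
4 works (last occupied period: period 4): for example HCI -> period 1; Compilers -> period 2; Physics -> period 3; Graphics -> period 4.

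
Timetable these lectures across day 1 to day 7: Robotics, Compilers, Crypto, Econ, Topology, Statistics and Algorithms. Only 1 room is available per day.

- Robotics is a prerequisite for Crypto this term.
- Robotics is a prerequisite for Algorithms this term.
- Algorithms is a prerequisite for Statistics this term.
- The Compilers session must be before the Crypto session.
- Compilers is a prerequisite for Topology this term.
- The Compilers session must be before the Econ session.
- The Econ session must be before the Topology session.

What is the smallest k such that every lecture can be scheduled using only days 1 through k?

7 days

The precedence chain requires at least 3 distinct days.
With at most 1 per day and 7 lectures, at least 7 days are needed.
7 works (last occupied day: day 7): for example Algorithms=day 6; Compilers=day 1; Econ=day 4; Topology=day 5; Crypto=day 3; Statistics=day 7; Robotics=day 2.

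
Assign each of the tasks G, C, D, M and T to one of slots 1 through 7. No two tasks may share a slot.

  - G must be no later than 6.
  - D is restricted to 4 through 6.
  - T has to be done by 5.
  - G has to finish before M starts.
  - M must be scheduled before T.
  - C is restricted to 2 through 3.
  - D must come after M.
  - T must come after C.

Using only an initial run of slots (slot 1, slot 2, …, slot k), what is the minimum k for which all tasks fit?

The precedence chain requires at least 3 distinct slots.
With at most 1 per slot and 5 tasks, at least 5 slots are needed.
D can't be placed before 4, so the schedule must run through at least slot 4.
5 works (last occupied slot: 5): for example C=2; G=1; T=5; D=4; M=3.

5 slots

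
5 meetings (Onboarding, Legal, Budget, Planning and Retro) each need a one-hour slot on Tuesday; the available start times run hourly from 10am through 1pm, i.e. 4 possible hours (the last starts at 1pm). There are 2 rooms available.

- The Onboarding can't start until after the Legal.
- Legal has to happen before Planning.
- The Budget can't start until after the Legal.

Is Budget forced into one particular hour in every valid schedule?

No

Budget can be 11am (e.g. Planning in 12pm, Retro in 10am, Budget in 11am, Onboarding in 11am, Legal in 10am) or 12pm (e.g. Planning=11am; Legal=10am; Retro=10am; Onboarding=11am; Budget=12pm).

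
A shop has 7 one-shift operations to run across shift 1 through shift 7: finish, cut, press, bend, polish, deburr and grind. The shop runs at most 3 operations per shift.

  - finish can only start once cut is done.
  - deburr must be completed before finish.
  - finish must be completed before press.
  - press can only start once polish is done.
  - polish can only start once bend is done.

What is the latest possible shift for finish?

shift 6

Precedence pushes finish to at least shift 2; downstream work caps finish at shift 6.
finish at shift 6 is achievable: press -> shift 7; grind -> shift 2; cut -> shift 1; deburr -> shift 1; bend -> shift 1; finish -> shift 6; polish -> shift 2.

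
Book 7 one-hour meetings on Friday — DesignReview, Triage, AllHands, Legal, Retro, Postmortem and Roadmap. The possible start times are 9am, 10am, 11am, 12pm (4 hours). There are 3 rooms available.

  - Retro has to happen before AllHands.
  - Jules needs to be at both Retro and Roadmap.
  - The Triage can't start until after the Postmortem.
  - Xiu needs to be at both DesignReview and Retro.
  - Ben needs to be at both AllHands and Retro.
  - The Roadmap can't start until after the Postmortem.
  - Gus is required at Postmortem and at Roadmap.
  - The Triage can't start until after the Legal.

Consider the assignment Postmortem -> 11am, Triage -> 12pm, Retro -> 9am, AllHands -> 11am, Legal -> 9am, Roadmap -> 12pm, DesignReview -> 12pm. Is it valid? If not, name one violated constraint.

There are 3 rooms available — holds.
Ben needs to be at both AllHands and Retro — holds.
Gus is required at Postmortem and at Roadmap — holds.
Jules needs to be at both Retro and Roadmap — holds.
The Triage can't start until after the Postmortem — holds.
The Triage can't start until after the Legal — holds.
Retro has to happen before AllHands — holds.
The Roadmap can't start until after the Postmortem — holds.
Xiu needs to be at both DesignReview and Retro — holds.

Valid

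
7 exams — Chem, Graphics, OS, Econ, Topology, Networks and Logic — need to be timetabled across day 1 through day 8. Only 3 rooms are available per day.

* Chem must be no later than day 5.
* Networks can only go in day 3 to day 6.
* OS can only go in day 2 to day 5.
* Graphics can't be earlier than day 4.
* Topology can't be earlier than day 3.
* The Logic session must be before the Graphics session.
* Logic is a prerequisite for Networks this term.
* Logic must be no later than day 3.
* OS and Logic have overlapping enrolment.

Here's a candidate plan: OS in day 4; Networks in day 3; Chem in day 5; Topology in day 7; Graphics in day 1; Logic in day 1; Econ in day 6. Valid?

Graphics can't be earlier than day 4 — violated.
Networks can only go in day 3 to day 6 — holds.
OS can only go in day 2 to day 5 — holds.
The Logic session must be before the Graphics session — violated.
Only 3 rooms are available per day — holds.
Logic is a prerequisite for Networks this term — holds.
OS and Logic have overlapping enrolment — holds.
Topology can't be earlier than day 3 — holds.
Chem must be no later than day 5 — holds.
Logic must be no later than day 3 — holds.

No. Graphics can't be earlier than day 4 is not satisfied.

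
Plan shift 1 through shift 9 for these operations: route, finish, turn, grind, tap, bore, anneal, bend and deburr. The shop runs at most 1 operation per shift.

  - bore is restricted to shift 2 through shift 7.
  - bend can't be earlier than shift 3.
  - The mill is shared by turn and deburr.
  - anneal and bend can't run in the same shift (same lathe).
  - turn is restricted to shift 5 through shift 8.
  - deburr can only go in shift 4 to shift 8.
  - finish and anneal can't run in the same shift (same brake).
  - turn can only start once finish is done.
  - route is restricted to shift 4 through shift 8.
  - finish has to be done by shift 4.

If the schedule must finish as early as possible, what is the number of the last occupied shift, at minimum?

shift 9

The precedence chain requires at least 2 distinct shifts.
With at most 1 per shift and 9 operations, at least 9 shifts are needed.
turn can't be placed before shift 5, so the schedule must run through at least shift 5.
9 works (last occupied shift: shift 9): for example bore -> shift 2, deburr -> shift 6, tap -> shift 8, finish -> shift 1, turn -> shift 5, route -> shift 4, bend -> shift 3, grind -> shift 7, anneal -> shift 9.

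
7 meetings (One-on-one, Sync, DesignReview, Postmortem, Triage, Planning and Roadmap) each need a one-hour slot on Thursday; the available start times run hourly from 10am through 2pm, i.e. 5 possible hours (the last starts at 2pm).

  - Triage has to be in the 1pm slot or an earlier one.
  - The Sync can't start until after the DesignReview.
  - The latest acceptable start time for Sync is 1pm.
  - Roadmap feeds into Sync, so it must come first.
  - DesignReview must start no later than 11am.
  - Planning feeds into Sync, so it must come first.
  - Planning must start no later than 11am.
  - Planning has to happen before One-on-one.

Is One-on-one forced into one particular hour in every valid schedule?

One-on-one can be 11am (e.g. Sync -> 11am; Triage -> 10am; Roadmap -> 10am; DesignReview -> 10am; Postmortem -> 10am; One-on-one -> 11am; Planning -> 10am) or 12pm (e.g. Postmortem in 10am, Triage in 10am, Planning in 10am, One-on-one in 12pm, Sync in 11am, DesignReview in 10am, Roadmap in 10am).

No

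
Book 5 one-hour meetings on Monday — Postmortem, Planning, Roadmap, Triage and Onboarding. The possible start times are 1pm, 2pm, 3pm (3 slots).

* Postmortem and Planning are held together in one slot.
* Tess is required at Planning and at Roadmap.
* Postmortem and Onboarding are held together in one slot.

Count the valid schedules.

18

Splitting on Postmortem: it can be 1pm (6), 2pm (6), 3pm (6). Listing each branch's schedules as (Planning, Roadmap, Triage, Onboarding):
Postmortem=1pm: (1pm,2pm,1pm,1pm) (1pm,2pm,2pm,1pm) (1pm,2pm,3pm,1pm) (1pm,3pm,1pm,1pm) (1pm,3pm,2pm,1pm) (1pm,3pm,3pm,1pm) — 6.
Postmortem=2pm: (2pm,1pm,1pm,2pm) (2pm,1pm,2pm,2pm) (2pm,1pm,3pm,2pm) (2pm,3pm,1pm,2pm) (2pm,3pm,2pm,2pm) (2pm,3pm,3pm,2pm) — 6.
Postmortem=3pm: (3pm,1pm,1pm,3pm) (3pm,1pm,2pm,3pm) (3pm,1pm,3pm,3pm) (3pm,2pm,1pm,3pm) (3pm,2pm,2pm,3pm) (3pm,2pm,3pm,3pm) — 6.
Summing: 6 + 6 + 6 = 18.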